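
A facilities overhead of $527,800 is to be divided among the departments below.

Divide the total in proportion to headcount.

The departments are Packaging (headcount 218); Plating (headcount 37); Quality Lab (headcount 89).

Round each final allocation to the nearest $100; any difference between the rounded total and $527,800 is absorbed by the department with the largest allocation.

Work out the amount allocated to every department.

Packaging: $334,400; Plating: $56,800; Quality Lab: $136,600

Total headcount = 344.
Proportional shares: Packaging 218/344 × $527,800 = 334,477.91; Plating 37/344 × $527,800 = 56,769.19; Quality Lab 89/344 × $527,800 = 136,552.91.
Rounded to nearest $100: Packaging $334,500; Plating $56,800; Quality Lab $136,600. Sum = $527,900.
Difference $527,800 − $527,900 = −$100 applied to largest allocation (Packaging): Packaging becomes $334,400.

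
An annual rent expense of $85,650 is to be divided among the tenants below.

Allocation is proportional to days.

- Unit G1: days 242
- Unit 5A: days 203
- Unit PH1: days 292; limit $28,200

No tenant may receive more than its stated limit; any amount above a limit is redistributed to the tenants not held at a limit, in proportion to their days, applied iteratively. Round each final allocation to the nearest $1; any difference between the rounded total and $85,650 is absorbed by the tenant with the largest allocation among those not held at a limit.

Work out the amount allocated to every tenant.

Unit G1: $31,242 | Unit 5A: $26,208 | Unit PH1: $28,200

Days total: 737.
Unconstrained shares: Unit G1 28,123.88; Unit 5A 23,591.52; Unit PH1 33,934.60.
Cap binds for Unit PH1 ($28,200); residual $57,450 reallocated over remaining days 445.
Redistributed shares: Unit G1 31,242.47 → $31,242; Unit 5A 26,207.53 → $26,208.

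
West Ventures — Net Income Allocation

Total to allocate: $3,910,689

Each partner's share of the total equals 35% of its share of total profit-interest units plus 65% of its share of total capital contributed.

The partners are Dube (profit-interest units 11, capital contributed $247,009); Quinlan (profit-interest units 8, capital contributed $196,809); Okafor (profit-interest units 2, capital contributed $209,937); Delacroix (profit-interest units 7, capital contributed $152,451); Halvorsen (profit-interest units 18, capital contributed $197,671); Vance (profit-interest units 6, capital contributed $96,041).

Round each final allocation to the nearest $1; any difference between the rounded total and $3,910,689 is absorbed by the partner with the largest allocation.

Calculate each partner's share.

Dube: $860,388 | Quinlan: $665,408 | Okafor: $537,815 | Delacroix: $536,573 | Halvorsen: $930,619 | Vance: $379,886

Totals — profit-interest units 52, capital contributed 1,099,918.
Composite weights (35% profit-interest units + 65% capital contributed): Dube 0.2200; Quinlan 0.1702; Okafor 0.1375; Delacroix 0.1372; Halvorsen 0.2380; Vance 0.0971.
Raw shares: Dube 860,387.58; Quinlan 665,407.84; Okafor 537,815.43; Delacroix 536,573.05; Halvorsen 930,619.41; Vance 379,885.68.
At nearest $1: Dube $860,388; Quinlan $665,408; Okafor $537,815; Delacroix $536,573; Halvorsen $930,619; Vance $379,886. Sum = $3,910,689.
Sum already equals the total — no adjustment.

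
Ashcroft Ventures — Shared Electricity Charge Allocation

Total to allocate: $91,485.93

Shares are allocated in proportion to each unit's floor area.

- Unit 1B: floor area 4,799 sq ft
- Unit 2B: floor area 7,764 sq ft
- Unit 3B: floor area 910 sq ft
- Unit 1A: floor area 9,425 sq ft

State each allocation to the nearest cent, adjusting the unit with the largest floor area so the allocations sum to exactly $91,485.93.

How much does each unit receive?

Unit 1B: $19,173.77 | Unit 2B: $31,020.03 | Unit 3B: $3,635.78 | Unit 1A: $37,656.35

Floor area total: 4,799 + 7,764 + 910 + 9,425 = 22,898.
Proportional shares: Unit 1B 19,173.7697; Unit 2B 31,020.03496; Unit 3B 3,635.7846; Unit 1A 37,656.3407.
At nearest cent: Unit 1B $19,173.77; Unit 2B $31,020.03; Unit 3B $3,635.78; Unit 1A $37,656.34. Sum = $91,485.92.
Difference $91,485.93 − $91,485.92 = +$0.01 applied to largest floor area (Unit 1A): Unit 1A becomes $37,656.35.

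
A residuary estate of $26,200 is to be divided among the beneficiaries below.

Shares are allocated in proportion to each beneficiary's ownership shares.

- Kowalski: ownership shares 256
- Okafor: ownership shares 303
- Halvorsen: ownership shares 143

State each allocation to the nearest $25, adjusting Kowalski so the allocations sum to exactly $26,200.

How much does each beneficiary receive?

Kowalski: $9,575 | Okafor: $11,300 | Halvorsen: $5,325

Sum of ownership shares: 702.
Proportional shares: Kowalski 256/702 × $26,200 = 9,554.42; Okafor 303/702 × $26,200 = 11,308.55; Halvorsen 143/702 × $26,200 = 5,337.04.
At nearest $25: Kowalski $9,550; Okafor $11,300; Halvorsen $5,325. Sum = $26,175.
Difference $26,200 − $26,175 = +$25 applied to Kowalski: Kowalski becomes $9,575.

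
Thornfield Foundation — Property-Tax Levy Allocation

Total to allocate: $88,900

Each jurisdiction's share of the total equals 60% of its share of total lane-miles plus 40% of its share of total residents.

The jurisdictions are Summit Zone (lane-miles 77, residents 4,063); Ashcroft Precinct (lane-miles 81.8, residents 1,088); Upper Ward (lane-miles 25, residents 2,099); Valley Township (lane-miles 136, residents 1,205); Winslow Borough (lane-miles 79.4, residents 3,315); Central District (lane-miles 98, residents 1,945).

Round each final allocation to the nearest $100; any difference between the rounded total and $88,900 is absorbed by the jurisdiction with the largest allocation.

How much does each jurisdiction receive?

Summit Zone: $18,800; Ashcroft Precinct: $11,600; Upper Ward: $8,100; Valley Township: $17,700; Winslow Borough: $17,100; Central District: $15,600

Totals — lane-miles 497.2, residents 13,715.
Combined weights (60% lane-miles + 40% residents): Summit Zone 0.2114; Ashcroft Precinct 0.1304; Upper Ward 0.0914; Valley Township 0.1993; Winslow Borough 0.1925; Central District 0.1750.
Raw shares: Summit Zone 18,795.09; Ashcroft Precinct 11,596.51; Upper Ward 8,124.27; Valley Township 17,714.49; Winslow Borough 17,113.16; Central District 15,556.48.
Rounded to nearest $100: Summit Zone $18,800; Ashcroft Precinct $11,600; Upper Ward $8,100; Valley Township $17,700; Winslow Borough $17,100; Central District $15,600. Sum = $88,900.
No rounding difference to absorb.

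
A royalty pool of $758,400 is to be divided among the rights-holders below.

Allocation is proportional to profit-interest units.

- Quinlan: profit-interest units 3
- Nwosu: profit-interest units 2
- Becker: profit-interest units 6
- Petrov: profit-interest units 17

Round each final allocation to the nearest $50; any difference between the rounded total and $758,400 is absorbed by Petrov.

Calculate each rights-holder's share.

Quinlan: $81,250; Nwosu: $54,150; Becker: $162,500; Petrov: $460,500

Sum of profit-interest units: 28.
Proportional shares: Quinlan 3/28 × $758,400 = 81,257.14; Nwosu 2/28 × $758,400 = 54,171.43; Becker 6/28 × $758,400 = 162,514.29; Petrov 17/28 × $758,400 = 460,457.14.
Rounded to nearest $50: Quinlan $81,250; Nwosu $54,150; Becker $162,500; Petrov $460,450. Sum = $758,350.
Difference $758,400 − $758,350 = +$50 applied to Petrov: Petrov becomes $460,500.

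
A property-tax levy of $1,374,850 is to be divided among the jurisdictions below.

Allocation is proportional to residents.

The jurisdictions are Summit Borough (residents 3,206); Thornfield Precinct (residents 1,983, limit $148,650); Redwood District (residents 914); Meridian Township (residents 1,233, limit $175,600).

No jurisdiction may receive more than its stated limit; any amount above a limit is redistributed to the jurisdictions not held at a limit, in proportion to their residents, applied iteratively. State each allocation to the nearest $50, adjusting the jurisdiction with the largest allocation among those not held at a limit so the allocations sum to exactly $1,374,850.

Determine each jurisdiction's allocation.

Residents total: 7,336.
Unconstrained shares: Summit Borough 600,840.94; Thornfield Precinct 371,636.80; Redwood District 171,294.02; Meridian Township 231,078.25.
Held at cap: Thornfield Precinct ($148,650), Meridian Township ($175,600); residual $1,050,600 reallocated over remaining residents 4,120.
Shares after redistribution: Summit Borough 817,530.00 → $817,550; Redwood District 233,070.00 → $233,050.

Summit Borough: $817,550 · Thornfield Precinct: $148,650 · Redwood District: $233,050 · Meridian Township: $175,600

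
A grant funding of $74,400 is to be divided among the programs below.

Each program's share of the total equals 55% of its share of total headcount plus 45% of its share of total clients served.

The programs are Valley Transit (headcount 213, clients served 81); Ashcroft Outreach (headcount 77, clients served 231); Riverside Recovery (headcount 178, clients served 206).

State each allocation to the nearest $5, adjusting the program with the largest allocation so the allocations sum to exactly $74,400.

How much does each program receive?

Valley Transit: $23,860 · Ashcroft Outreach: $21,665 · Riverside Recovery: $28,875

Headcount total 468; clients served total 518.
Combined weights (55% headcount + 45% clients served): Valley Transit 0.3207; Ashcroft Outreach 0.2912; Riverside Recovery 0.3881.
Pro-rata amounts: Valley Transit 23,859.14; Ashcroft Outreach 21,662.83; Riverside Recovery 28,878.03.
At nearest $5: Valley Transit $23,860; Ashcroft Outreach $21,665; Riverside Recovery $28,880. Sum = $74,405.
Difference $74,400 − $74,405 = −$5 applied to largest allocation (Riverside Recovery): Riverside Recovery becomes $28,875.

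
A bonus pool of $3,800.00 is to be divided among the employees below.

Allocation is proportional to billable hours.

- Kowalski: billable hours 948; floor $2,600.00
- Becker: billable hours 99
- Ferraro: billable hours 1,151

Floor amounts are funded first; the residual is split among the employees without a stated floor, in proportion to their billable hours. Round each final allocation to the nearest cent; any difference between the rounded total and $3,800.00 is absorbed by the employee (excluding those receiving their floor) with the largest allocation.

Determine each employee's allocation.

Kowalski: $2,600.00 · Becker: $95.04 · Ferraro: $1,104.96

Minimums first: Kowalski $2,600.00. Residual $1,200.00.
Residual split over remaining billable hours 1,250: Becker 95.0400 → $95.04; Ferraro 1,104.9600 → $1,104.96.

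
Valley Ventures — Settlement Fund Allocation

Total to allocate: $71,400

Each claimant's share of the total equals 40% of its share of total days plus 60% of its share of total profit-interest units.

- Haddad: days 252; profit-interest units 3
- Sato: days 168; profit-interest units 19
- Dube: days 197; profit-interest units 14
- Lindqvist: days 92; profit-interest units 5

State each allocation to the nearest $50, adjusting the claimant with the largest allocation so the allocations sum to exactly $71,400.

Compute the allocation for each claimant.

Haddad: $13,300; Sato: $26,600; Dube: $22,550; Lindqvist: $8,950

Days total 709; profit-interest units total 41.
Composite weights (40% days + 60% profit-interest units): Haddad 0.1861; Sato 0.3728; Dube 0.3160; Lindqvist 0.1251.
Unrounded shares: Haddad 13,285.72; Sato 26,620.07; Dube 22,563.86; Lindqvist 8,930.34.
Rounded to nearest $50: Haddad $13,300; Sato $26,600; Dube $22,550; Lindqvist $8,950. Sum = $71,400.
Rounded total matches; no reconciliation needed.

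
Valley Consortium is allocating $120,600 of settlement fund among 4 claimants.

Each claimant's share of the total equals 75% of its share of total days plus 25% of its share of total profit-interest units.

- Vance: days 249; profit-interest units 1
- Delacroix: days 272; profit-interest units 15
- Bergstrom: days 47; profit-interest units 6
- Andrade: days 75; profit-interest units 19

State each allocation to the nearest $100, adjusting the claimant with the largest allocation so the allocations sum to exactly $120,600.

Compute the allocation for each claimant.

Vance: $35,800 · Delacroix: $49,300 · Bergstrom: $11,000 · Andrade: $24,500

Totals — days 643, profit-interest units 41.
Combined weights (75% days + 25% profit-interest units): Vance 0.2965; Delacroix 0.4087; Bergstrom 0.0914; Andrade 0.2033.
Raw shares: Vance 35,761.88; Delacroix 49,292.39; Bergstrom 11,023.63; Andrade 24,522.11.
After rounding ($100): Vance $35,800; Delacroix $49,300; Bergstrom $11,000; Andrade $24,500. Sum = $120,600.
Sum already equals the total — no adjustment.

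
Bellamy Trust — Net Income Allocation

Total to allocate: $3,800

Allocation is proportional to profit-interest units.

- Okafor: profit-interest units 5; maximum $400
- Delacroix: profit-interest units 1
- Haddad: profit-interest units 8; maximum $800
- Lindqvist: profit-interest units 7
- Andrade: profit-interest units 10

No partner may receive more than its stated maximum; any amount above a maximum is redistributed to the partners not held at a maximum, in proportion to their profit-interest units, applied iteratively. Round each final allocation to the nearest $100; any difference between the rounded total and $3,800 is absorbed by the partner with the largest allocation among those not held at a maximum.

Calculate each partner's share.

Okafor: $400; Delacroix: $100; Haddad: $800; Lindqvist: $1,000; Andrade: $1,500

Profit-interest units total: 31.
Proportional shares (ignoring caps): Okafor 612.90; Delacroix 122.58; Haddad 980.65; Lindqvist 858.06; Andrade 1,225.81.
Cap binds for Okafor ($400), Haddad ($800); remaining pool $2,600 reallocated over remaining profit-interest units 18.
Shares after redistribution: Delacroix 144.44 → $100; Lindqvist 1,011.11 → $1,000; Andrade 1,444.44 → $1,400.
Rounding difference +$100 applied to Andrade → $1,500.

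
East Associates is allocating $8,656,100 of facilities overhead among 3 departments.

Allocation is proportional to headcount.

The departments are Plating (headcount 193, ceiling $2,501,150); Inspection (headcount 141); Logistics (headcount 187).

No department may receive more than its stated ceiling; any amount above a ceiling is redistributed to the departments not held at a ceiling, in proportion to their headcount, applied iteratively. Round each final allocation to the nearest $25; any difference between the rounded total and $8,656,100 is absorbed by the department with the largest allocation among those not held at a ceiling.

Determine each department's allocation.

Combined headcount = 521.
Pro-rata shares before constraints: Plating 3,206,578.31; Inspection 2,342,629.75; Logistics 3,106,891.94.
Capped: Plating ($2,501,150); residual $6,154,950 reallocated over remaining headcount 328.
Remaining shares: Inspection 2,645,877.90 → $2,645,875; Logistics 3,509,072.10 → $3,509,075.

Plating: $2,501,150 | Inspection: $2,645,875 | Logistics: $3,509,075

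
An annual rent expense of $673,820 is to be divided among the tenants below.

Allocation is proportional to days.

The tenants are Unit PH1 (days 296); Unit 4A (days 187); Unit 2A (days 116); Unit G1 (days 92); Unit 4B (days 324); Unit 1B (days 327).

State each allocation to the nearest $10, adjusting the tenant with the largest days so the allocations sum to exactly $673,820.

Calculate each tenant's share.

Unit PH1: $148,620; Unit 4A: $93,890; Unit 2A: $58,240; Unit G1: $46,190; Unit 4B: $162,680; Unit 1B: $164,200

Combined days = 1,342.
Raw shares: Unit PH1 296/1,342 × $673,820 = 148,622.00; Unit 4A 187/1,342 × $673,820 = 93,892.95; Unit 2A 116/1,342 × $673,820 = 58,243.76; Unit G1 92/1,342 × $673,820 = 46,193.32; Unit 4B 324/1,342 × $673,820 = 162,680.83; Unit 1B 327/1,342 × $673,820 = 164,187.14.
After rounding ($10): Unit PH1 $148,620; Unit 4A $93,890; Unit 2A $58,240; Unit G1 $46,190; Unit 4B $162,680; Unit 1B $164,190. Sum = $673,810.
Difference $673,820 − $673,810 = +$10 applied to largest days (Unit 1B): Unit 1B becomes $164,200.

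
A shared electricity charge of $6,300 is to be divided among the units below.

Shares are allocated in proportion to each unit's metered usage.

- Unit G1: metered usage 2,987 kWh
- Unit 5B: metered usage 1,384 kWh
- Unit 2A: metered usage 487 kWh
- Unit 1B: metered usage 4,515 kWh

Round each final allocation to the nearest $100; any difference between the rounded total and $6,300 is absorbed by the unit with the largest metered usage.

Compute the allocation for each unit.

Total metered usage = 9,373.
Raw shares: Unit G1 2,987/9,373 × $6,300 = 2,007.69; Unit 5B 1,384/9,373 × $6,300 = 930.25; Unit 2A 487/9,373 × $6,300 = 327.33; Unit 1B 4,515/9,373 × $6,300 = 3,034.73.
Rounded to nearest $100: Unit G1 $2,000; Unit 5B $900; Unit 2A $300; Unit 1B $3,000. Sum = $6,200.
Difference $6,300 − $6,200 = +$100 applied to largest metered usage (Unit 1B): Unit 1B becomes $3,100.

Unit G1: $2,000 · Unit 5B: $900 · Unit 2A: $300 · Unit 1B: $3,100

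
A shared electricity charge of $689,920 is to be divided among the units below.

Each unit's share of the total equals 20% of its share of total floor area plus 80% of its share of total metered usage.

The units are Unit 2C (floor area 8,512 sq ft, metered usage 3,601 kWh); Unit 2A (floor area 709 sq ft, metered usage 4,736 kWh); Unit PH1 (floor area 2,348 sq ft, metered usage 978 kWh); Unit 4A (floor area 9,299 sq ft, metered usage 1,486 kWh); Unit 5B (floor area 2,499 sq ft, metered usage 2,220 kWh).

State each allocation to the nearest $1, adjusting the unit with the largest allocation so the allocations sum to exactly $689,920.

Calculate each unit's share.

Unit 2C: $202,904 · Unit 2A: $204,937 · Unit PH1: $55,321 · Unit 4A: $117,900 · Unit 5B: $108,858

Totals — floor area 23,367, metered usage 13,021.
Composite weights (20% floor area + 80% metered usage): Unit 2C 0.2941; Unit 2A 0.2970; Unit PH1 0.0802; Unit 4A 0.1709; Unit 5B 0.1578.
Pro-rata amounts: Unit 2C 202,903.74; Unit 2A 204,936.94; Unit PH1 55,320.73; Unit 4A 117,900.12; Unit 5B 108,858.47.
Rounded to nearest $1: Unit 2C $202,904; Unit 2A $204,937; Unit PH1 $55,321; Unit 4A $117,900; Unit 5B $108,858. Sum = $689,920.
No rounding difference to absorb.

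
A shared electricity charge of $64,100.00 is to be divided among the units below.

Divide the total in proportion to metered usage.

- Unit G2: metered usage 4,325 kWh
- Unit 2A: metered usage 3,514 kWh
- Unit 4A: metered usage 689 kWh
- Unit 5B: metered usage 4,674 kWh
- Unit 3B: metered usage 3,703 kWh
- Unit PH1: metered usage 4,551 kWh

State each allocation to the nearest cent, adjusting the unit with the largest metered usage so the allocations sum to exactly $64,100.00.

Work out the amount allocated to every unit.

Metered usage total: 4,325 + 3,514 + 689 + 4,674 + 3,703 + 4,551 = 21,456.
Unrounded shares: Unit G2 12,920.9778; Unit 2A 10,498.1078; Unit 4A 2,058.3939; Unit 5B 13,963.6186; Unit 3B 11,062.7470; Unit PH1 13,596.1549.
After rounding (cent): Unit G2 $12,920.98; Unit 2A $10,498.11; Unit 4A $2,058.39; Unit 5B $13,963.62; Unit 3B $11,062.75; Unit PH1 $13,596.15. Sum = $64,100.00.
No rounding difference to absorb.

Unit G2: $12,920.98; Unit 2A: $10,498.11; Unit 4A: $2,058.39; Unit 5B: $13,963.62; Unit 3B: $11,062.75; Unit PH1: $13,596.15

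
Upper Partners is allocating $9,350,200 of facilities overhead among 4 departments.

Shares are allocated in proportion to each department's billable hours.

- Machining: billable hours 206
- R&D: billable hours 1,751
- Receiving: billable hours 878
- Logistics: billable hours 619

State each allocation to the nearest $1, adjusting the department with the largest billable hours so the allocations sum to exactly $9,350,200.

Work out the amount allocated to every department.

Machining: $557,655 · R&D: $4,740,070 · Receiving: $2,376,802 · Logistics: $1,675,673

Combined billable hours = 206 + 1,751 + 878 + 619 = 3,454.
Unrounded shares: Machining 557,655.24; R&D 4,740,069.54; Receiving 2,376,802.43; Logistics 1,675,672.79.
Rounded to nearest $1: Machining $557,655; R&D $4,740,070; Receiving $2,376,802; Logistics $1,675,673. Sum = $9,350,200.
Rounded total matches; no reconciliation needed.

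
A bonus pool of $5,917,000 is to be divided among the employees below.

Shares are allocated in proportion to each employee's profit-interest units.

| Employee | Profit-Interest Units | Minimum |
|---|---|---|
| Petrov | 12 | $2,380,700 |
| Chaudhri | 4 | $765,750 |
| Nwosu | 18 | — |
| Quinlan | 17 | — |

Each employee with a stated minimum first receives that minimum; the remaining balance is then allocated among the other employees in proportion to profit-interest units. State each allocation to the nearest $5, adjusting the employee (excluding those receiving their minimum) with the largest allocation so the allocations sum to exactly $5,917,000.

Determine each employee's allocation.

Petrov: $2,380,700; Chaudhri: $765,750; Nwosu: $1,424,855; Quinlan: $1,345,695

Fund the minimums — Petrov $2,380,700; Chaudhri $765,750. Residual $2,770,550.
Residual split over remaining profit-interest units 35: Nwosu 1,424,854.29 → $1,424,855; Quinlan 1,345,695.71 → $1,345,695.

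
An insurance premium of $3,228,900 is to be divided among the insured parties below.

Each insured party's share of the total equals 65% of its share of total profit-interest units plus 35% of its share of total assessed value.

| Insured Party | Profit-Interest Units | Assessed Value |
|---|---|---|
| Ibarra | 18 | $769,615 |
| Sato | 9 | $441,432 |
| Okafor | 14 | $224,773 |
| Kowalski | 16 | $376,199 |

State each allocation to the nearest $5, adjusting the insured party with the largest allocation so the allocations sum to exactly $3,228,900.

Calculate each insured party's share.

Ibarra: $1,142,765 | Sato: $606,700 | Okafor: $655,675 | Kowalski: $823,760

Totals — profit-interest units 57, assessed value 1,812,019.
Combined weights (65% profit-interest units + 35% assessed value): Ibarra 0.3539; Sato 0.1879; Okafor 0.2031; Kowalski 0.2551.
Proportional shares: Ibarra 1,142,765.57; Sato 606,698.19; Okafor 655,676.86; Kowalski 823,759.38.
Rounded to nearest $5: Ibarra $1,142,765; Sato $606,700; Okafor $655,675; Kowalski $823,760. Sum = $3,228,900.
Rounded total matches; no reconciliation needed.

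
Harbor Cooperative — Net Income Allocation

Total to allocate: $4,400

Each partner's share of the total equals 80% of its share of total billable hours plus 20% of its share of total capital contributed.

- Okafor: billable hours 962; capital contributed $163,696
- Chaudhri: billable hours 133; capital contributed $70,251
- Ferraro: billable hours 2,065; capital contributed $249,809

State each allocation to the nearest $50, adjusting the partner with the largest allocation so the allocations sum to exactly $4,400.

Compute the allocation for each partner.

Okafor: $1,350; Chaudhri: $300; Ferraro: $2,750

Totals — billable hours 3,160, capital contributed 483,756.
Composite weights (80% billable hours + 20% capital contributed): Okafor 0.3112; Chaudhri 0.0627; Ferraro 0.6261.
Raw shares: Okafor 1,369.37; Chaudhri 275.95; Ferraro 2,754.68.
After rounding ($50): Okafor $1,350; Chaudhri $300; Ferraro $2,750. Sum = $4,400.
No rounding difference to absorb.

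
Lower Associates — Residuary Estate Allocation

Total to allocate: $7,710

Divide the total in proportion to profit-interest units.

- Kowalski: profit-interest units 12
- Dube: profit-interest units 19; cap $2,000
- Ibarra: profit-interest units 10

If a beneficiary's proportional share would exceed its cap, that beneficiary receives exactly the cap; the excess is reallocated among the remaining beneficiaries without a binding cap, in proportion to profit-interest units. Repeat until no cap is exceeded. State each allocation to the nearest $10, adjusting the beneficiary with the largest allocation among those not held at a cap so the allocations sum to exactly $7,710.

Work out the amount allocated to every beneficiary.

Kowalski: $3,110; Dube: $2,000; Ibarra: $2,600

Total profit-interest units = 41.
Proportional shares (ignoring caps): Kowalski 2,256.59; Dube 3,572.93; Ibarra 1,880.49.
Capped: Dube ($2,000); remaining pool $5,710 reallocated over remaining profit-interest units 22.
Remaining shares: Kowalski 3,114.55 → $3,110; Ibarra 2,595.45 → $2,600.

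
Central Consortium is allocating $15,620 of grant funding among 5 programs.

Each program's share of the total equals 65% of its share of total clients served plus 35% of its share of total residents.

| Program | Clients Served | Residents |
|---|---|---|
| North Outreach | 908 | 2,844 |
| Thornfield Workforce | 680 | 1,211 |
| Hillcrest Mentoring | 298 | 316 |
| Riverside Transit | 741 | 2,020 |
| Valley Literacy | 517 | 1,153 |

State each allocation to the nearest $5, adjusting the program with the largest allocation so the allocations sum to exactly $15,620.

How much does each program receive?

Totals — clients served 3,144, residents 7,544.
Combined weights (65% clients served + 35% residents): North Outreach 0.3197; Thornfield Workforce 0.1968; Hillcrest Mentoring 0.0763; Riverside Transit 0.2469; Valley Literacy 0.1604.
Raw shares: North Outreach 4,993.22; Thornfield Workforce 3,073.53; Hillcrest Mentoring 1,191.34; Riverside Transit 3,856.79; Valley Literacy 2,505.12.
After rounding ($5): North Outreach $4,995; Thornfield Workforce $3,075; Hillcrest Mentoring $1,190; Riverside Transit $3,855; Valley Literacy $2,505. Sum = $15,620.
Rounded total matches; no reconciliation needed.

North Outreach: $4,995 · Thornfield Workforce: $3,075 · Hillcrest Mentoring: $1,190 · Riverside Transit: $3,855 · Valley Literacy: $2,505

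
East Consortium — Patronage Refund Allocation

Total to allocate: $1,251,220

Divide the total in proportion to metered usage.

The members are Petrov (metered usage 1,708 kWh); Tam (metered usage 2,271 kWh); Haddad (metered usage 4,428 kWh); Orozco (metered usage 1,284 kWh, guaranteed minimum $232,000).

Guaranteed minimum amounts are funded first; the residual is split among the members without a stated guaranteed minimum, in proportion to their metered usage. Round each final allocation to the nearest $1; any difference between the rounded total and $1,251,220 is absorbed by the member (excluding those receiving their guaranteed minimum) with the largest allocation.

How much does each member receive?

Minimums first: Orozco $232,000. Residual $1,019,220.
Residual split over remaining metered usage 8,407: Petrov 207,068.84 → $207,069; Tam 275,323.97 → $275,324; Haddad 536,827.19 → $536,827.

Petrov: $207,069 · Tam: $275,324 · Haddad: $536,827 · Orozco: $232,000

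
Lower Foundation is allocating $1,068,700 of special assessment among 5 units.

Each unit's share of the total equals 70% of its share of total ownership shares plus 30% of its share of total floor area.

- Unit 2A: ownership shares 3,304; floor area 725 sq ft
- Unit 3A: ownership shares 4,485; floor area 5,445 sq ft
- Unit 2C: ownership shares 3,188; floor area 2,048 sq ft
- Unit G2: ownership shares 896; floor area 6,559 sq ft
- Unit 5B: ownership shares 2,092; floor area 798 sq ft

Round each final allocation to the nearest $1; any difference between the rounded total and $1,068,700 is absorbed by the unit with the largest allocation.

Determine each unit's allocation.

Ownership shares total 13,965; floor area total 15,575.
Combined weights (70% ownership shares + 30% floor area): Unit 2A 0.1796; Unit 3A 0.3297; Unit 2C 0.1992; Unit G2 0.1712; Unit 5B 0.1202.
Pro-rata amounts: Unit 2A 191,915.78; Unit 3A 352,341.46; Unit 2C 212,935.62; Unit G2 183,014.19; Unit 5B 128,492.95.
After rounding ($1): Unit 2A $191,916; Unit 3A $352,341; Unit 2C $212,936; Unit G2 $183,014; Unit 5B $128,493. Sum = $1,068,700.
No rounding difference to absorb.

Unit 2A: $191,916 | Unit 3A: $352,341 | Unit 2C: $212,936 | Unit G2: $183,014 | Unit 5B: $128,493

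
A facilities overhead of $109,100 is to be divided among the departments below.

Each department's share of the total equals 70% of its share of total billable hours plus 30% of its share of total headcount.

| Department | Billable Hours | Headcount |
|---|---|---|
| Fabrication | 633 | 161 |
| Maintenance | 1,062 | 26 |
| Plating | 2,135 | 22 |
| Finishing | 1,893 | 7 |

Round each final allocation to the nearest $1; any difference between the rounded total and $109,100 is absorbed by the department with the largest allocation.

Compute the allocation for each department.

Fabrication: $32,843; Maintenance: $18,111; Plating: $31,824; Finishing: $26,322

Billable hours total 5,723; headcount total 216.
Blended shares (70% billable hours + 30% headcount): Fabrication 0.3010; Maintenance 0.1660; Plating 0.2917; Finishing 0.2413.
Raw shares: Fabrication 32,842.98; Maintenance 18,111.47; Plating 31,823.90; Finishing 26,321.64.
At nearest $1: Fabrication $32,843; Maintenance $18,111; Plating $31,824; Finishing $26,322. Sum = $109,100.
No rounding difference to absorb.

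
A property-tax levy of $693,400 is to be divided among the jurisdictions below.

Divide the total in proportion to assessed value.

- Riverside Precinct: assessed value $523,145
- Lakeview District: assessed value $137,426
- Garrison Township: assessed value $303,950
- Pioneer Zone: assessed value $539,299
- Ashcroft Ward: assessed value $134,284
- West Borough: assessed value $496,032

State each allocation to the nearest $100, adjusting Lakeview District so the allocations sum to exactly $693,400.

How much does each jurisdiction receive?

Riverside Precinct: $170,000; Lakeview District: $44,600; Garrison Township: $98,800; Pioneer Zone: $175,200; Ashcroft Ward: $43,600; West Borough: $161,200

Sum of assessed value: 2,134,136.
Proportional shares: Riverside Precinct 523,145/2,134,136 × $693,400 = 169,974.52; Lakeview District 137,426/2,134,136 × $693,400 = 44,650.94; Garrison Township 303,950/2,134,136 × $693,400 = 98,756.09; Pioneer Zone 539,299/2,134,136 × $693,400 = 175,223.10; Ashcroft Ward 134,284/2,134,136 × $693,400 = 43,630.08; West Borough 496,032/2,134,136 × $693,400 = 161,165.26.
Rounded to nearest $100: Riverside Precinct $170,000; Lakeview District $44,700; Garrison Township $98,800; Pioneer Zone $175,200; Ashcroft Ward $43,600; West Borough $161,200. Sum = $693,500.
Difference $693,400 − $693,500 = −$100 applied to Lakeview District: Lakeview District becomes $44,600.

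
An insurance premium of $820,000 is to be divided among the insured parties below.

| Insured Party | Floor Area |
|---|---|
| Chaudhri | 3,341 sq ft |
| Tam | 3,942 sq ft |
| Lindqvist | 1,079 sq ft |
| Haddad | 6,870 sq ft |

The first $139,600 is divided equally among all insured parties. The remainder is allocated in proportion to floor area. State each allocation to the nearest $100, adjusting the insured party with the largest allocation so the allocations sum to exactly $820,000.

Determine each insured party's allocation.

Chaudhri: $184,100 · Tam: $211,000 · Lindqvist: $83,100 · Haddad: $341,800

$139,600 shared equally gives $34,900 per insured party.
Remainder $680,400 by floor area (total 15,232): Chaudhri 149,239.52 → $149,200; Tam 176,085.66 → $176,100; Lindqvist 48,197.98 → $48,200; Haddad 306,876.84 → $306,900.
Totals: Chaudhri $34,900 + $149,200 = $184,100; Tam $34,900 + $176,100 = $211,000; Lindqvist $34,900 + $48,200 = $83,100; Haddad $34,900 + $306,900 = $341,800.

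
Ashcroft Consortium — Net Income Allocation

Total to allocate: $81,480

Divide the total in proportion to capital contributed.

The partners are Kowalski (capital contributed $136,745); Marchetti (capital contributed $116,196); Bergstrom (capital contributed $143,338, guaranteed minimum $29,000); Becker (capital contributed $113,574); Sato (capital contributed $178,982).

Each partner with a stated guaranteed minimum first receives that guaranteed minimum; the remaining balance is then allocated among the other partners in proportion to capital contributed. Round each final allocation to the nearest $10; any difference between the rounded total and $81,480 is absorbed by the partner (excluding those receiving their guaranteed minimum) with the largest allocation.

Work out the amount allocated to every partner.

Kowalski: $13,160 · Marchetti: $11,180 · Bergstrom: $29,000 · Becker: $10,930 · Sato: $17,210

Minimums first: Bergstrom $29,000. Remaining pool $52,480.
Remaining pool split over remaining capital contributed 545,497: Kowalski 13,155.67 → $13,160; Marchetti 11,178.73 → $11,180; Becker 10,926.48 → $10,930; Sato 17,219.11 → $17,220.
Rounding difference −$10 applied to Sato → $17,210.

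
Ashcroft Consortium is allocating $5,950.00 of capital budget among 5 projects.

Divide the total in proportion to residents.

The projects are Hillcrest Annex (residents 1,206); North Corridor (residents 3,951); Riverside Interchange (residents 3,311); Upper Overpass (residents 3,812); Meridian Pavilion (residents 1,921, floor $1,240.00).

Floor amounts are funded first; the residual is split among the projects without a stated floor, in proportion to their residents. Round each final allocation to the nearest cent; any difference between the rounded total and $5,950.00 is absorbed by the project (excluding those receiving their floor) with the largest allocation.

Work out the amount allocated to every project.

Hillcrest Annex: $462.56 | North Corridor: $1,515.41 | Riverside Interchange: $1,269.94 | Upper Overpass: $1,462.09 | Meridian Pavilion: $1,240.00

Guaranteed amounts: Meridian Pavilion $1,240.00. Balance $4,710.00.
Balance split over remaining residents 12,280: Hillcrest Annex 462.5619 → $462.56; North Corridor 1,515.4080 → $1,515.41; Riverside Interchange 1,269.9357 → $1,269.94; Upper Overpass 1,462.0945 → $1,462.09.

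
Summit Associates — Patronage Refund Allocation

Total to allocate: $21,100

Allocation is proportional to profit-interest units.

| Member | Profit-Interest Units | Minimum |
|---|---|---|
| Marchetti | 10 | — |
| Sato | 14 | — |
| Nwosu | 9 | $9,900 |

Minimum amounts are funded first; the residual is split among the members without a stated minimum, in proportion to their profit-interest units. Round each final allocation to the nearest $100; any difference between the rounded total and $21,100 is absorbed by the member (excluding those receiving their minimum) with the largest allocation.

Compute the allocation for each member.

Minimums first: Nwosu $9,900. Residual $11,200.
Residual split over remaining profit-interest units 24: Marchetti 4,666.67 → $4,700; Sato 6,533.33 → $6,500.

Marchetti: $4,700; Sato: $6,500; Nwosu: $9,900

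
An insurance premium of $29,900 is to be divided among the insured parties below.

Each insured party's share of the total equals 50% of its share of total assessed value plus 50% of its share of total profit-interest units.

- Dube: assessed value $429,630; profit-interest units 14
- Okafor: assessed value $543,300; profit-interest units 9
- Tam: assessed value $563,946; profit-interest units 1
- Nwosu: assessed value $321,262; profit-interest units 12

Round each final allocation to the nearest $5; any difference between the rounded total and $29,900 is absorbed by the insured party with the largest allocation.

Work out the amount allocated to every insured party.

Assessed value total 1,858,138; profit-interest units total 36.
Blended shares (50% assessed value + 50% profit-interest units): Dube 0.3101; Okafor 0.2712; Tam 0.1656; Nwosu 0.2531.
Raw shares: Dube 9,270.56; Okafor 8,108.72; Tam 4,952.61; Nwosu 7,568.11.
Rounded to nearest $5: Dube $9,270; Okafor $8,110; Tam $4,955; Nwosu $7,570. Sum = $29,905.
Difference $29,900 − $29,905 = −$5 applied to largest allocation (Dube): Dube becomes $9,265.

Dube: $9,265; Okafor: $8,110; Tam: $4,955; Nwosu: $7,570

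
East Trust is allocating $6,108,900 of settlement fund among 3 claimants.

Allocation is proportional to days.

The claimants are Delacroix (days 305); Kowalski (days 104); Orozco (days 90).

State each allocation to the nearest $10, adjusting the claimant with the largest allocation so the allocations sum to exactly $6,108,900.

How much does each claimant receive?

Delacroix: $3,733,890 · Kowalski: $1,273,200 · Orozco: $1,101,810

Sum of days: 499.
Pro-rata amounts: Delacroix 305/499 × $6,108,900 = 3,733,896.79; Kowalski 104/499 × $6,108,900 = 1,273,197.60; Orozco 90/499 × $6,108,900 = 1,101,805.61.
At nearest $10: Delacroix $3,733,900; Kowalski $1,273,200; Orozco $1,101,810. Sum = $6,108,910.
Difference $6,108,900 − $6,108,910 = −$10 applied to largest allocation (Delacroix): Delacroix becomes $3,733,890.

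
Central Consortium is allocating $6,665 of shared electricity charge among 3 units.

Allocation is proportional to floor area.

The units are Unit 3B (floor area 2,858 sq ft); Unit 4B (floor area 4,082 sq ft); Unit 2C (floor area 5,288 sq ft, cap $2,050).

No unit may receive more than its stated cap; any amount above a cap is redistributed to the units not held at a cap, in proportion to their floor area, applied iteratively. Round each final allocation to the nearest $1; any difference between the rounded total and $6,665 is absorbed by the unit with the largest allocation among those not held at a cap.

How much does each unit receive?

Unit 3B: $1,901 · Unit 4B: $2,714 · Unit 2C: $2,050

Floor area total: 12,228.
Proportional shares (ignoring caps): Unit 3B 1,557.78; Unit 4B 2,224.94; Unit 2C 2,882.28.
Capped: Unit 2C ($2,050); remaining pool $4,615 reallocated over remaining floor area 6,940.
Remaining shares: Unit 3B 1,900.53 → $1,901; Unit 4B 2,714.47 → $2,714.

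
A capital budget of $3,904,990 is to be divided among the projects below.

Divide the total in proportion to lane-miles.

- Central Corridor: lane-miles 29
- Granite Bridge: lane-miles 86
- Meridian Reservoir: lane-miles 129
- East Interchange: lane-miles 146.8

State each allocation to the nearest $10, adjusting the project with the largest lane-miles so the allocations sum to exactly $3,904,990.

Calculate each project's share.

Central Corridor: $289,780 · Granite Bridge: $859,340 · Meridian Reservoir: $1,289,010 · East Interchange: $1,466,860

Lane-miles total: 29 + 86 + 129 + 146.8 = 390.8.
Pro-rata amounts: Central Corridor 289,776.64; Granite Bridge 859,337.62; Meridian Reservoir 1,289,006.42; East Interchange 1,466,869.32.
Rounded to nearest $10: Central Corridor $289,780; Granite Bridge $859,340; Meridian Reservoir $1,289,010; East Interchange $1,466,870. Sum = $3,905,000.
Difference $3,904,990 − $3,905,000 = −$10 applied to largest lane-miles (East Interchange): East Interchange becomes $1,466,860.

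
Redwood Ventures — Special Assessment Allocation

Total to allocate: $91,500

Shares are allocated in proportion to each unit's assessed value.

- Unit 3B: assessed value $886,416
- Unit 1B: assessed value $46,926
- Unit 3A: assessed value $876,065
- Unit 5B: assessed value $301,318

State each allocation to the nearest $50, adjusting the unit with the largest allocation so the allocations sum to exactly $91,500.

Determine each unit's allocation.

Total assessed value = 2,110,725.
Pro-rata amounts: Unit 3B 886,416/2,110,725 × $91,500 = 38,426.16; Unit 1B 46,926/2,110,725 × $91,500 = 2,034.24; Unit 3A 876,065/2,110,725 × $91,500 = 37,977.45; Unit 5B 301,318/2,110,725 × $91,500 = 13,062.15.
After rounding ($50): Unit 3B $38,450; Unit 1B $2,050; Unit 3A $38,000; Unit 5B $13,050. Sum = $91,550.
Difference $91,500 − $91,550 = −$50 applied to largest allocation (Unit 3B): Unit 3B becomes $38,400.

Unit 3B: $38,400; Unit 1B: $2,050; Unit 3A: $38,000; Unit 5B: $13,050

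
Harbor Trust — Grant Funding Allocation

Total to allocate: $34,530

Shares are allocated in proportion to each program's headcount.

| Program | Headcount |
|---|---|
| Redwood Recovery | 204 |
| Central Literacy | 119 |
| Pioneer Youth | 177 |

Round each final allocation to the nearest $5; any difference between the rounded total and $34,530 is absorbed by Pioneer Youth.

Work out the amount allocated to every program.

Total headcount = 500.
Unrounded shares: Redwood Recovery 204/500 × $34,530 = 14,088.24; Central Literacy 119/500 × $34,530 = 8,218.14; Pioneer Youth 177/500 × $34,530 = 12,223.62.
At nearest $5: Redwood Recovery $14,090; Central Literacy $8,220; Pioneer Youth $12,225. Sum = $34,535.
Difference $34,530 − $34,535 = −$5 applied to Pioneer Youth: Pioneer Youth becomes $12,220.

Redwood Recovery: $14,090; Central Literacy: $8,220; Pioneer Youth: $12,220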